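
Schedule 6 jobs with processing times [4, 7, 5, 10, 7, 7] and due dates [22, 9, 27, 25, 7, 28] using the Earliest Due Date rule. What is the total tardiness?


Sort by due date (EDD order): [(7, 7), (7, 9), (4, 22), (10, 25), (5, 27), (7, 28)]
Compute completion times and tardiness:
  Job 1: p=7, d=7, C=7, tardiness=max(0,7-7)=0
  Job 2: p=7, d=9, C=14, tardiness=max(0,14-9)=5
  Job 3: p=4, d=22, C=18, tardiness=max(0,18-22)=0
  Job 4: p=10, d=25, C=28, tardiness=max(0,28-25)=3
  Job 5: p=5, d=27, C=33, tardiness=max(0,33-27)=6
  Job 6: p=7, d=28, C=40, tardiness=max(0,40-28)=12
Total tardiness = 26

26


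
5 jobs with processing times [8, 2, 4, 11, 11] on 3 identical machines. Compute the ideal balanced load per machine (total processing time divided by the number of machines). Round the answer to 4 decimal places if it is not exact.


Total processing time = 8 + 2 + 4 + 11 + 11 = 36
Number of machines = 3
Ideal balanced load = 36 / 3 = 12.0

12.0


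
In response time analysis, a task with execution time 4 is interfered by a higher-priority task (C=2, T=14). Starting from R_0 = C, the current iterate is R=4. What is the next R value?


R_next = C + ceil(R_prev / T_hp) * C_hp
ceil(4 / 14) = ceil(0.2857) = 1
Interference = 1 * 2 = 2
R_next = 4 + 2 = 6

6


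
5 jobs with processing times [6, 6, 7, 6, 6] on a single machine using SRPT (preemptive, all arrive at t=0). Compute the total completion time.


Since all jobs arrive at t=0, SRPT equals SPT ordering.
SPT order: [6, 6, 6, 6, 7]
Completion times:
  Job 1: p=6, C=6
  Job 2: p=6, C=12
  Job 3: p=6, C=18
  Job 4: p=6, C=24
  Job 5: p=7, C=31
Total completion time = 6 + 12 + 18 + 24 + 31 = 91

91


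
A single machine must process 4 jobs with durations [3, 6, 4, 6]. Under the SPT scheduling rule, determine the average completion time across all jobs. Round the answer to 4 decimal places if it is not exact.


Sort jobs by processing time (SPT order): [3, 4, 6, 6]
Compute completion times sequentially:
  Job 1: processing = 3, completes at 3
  Job 2: processing = 4, completes at 7
  Job 3: processing = 6, completes at 13
  Job 4: processing = 6, completes at 19
Sum of completion times = 42
Average completion time = 42/4 = 10.5

10.5


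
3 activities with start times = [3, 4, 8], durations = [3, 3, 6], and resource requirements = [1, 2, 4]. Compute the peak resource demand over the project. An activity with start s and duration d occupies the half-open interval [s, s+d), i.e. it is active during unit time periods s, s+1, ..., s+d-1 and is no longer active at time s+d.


Each activity i is active on [start_i, start_i + duration_i).
Compute total resource usage per time slot:
  t=0: active resources = [], total = 0
  t=1: active resources = [], total = 0
  t=2: active resources = [], total = 0
  t=3: active resources = [1], total = 1
  t=4: active resources = [1, 2], total = 3
  t=5: active resources = [1, 2], total = 3
  t=6: active resources = [2], total = 2
  t=7: active resources = [], total = 0
  t=8: active resources = [4], total = 4
  t=9: active resources = [4], total = 4
  t=10: active resources = [4], total = 4
  t=11: active resources = [4], total = 4
  t=12: active resources = [4], total = 4
  t=13: active resources = [4], total = 4
Peak resource demand = 4

4


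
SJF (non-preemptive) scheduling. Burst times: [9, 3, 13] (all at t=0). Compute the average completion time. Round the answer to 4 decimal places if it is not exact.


SJF order (ascending): [3, 9, 13]
Completion times:
  Job 1: burst=3, C=3
  Job 2: burst=9, C=12
  Job 3: burst=13, C=25
Average completion = 40/3 = 13.3333

13.3333


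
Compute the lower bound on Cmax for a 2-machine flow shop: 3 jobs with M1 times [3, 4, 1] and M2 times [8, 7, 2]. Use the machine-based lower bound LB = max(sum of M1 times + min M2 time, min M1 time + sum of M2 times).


LB1 = sum(M1 times) + min(M2 times) = 8 + 2 = 10
LB2 = min(M1 times) + sum(M2 times) = 1 + 17 = 18
Lower bound = max(LB1, LB2) = max(10, 18) = 18

18


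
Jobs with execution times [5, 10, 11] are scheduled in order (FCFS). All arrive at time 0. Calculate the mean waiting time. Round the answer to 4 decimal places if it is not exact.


FCFS order (as given): [5, 10, 11]
Waiting times:
  Job 1: wait = 0
  Job 2: wait = 5
  Job 3: wait = 15
Sum of waiting times = 20
Average waiting time = 20/3 = 6.6667

6.6667


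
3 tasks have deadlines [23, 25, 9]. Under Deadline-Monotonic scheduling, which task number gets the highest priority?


Sort tasks by relative deadline (ascending):
  Task 3: deadline = 9
  Task 1: deadline = 23
  Task 2: deadline = 25
Priority order (highest first): [3, 1, 2]
Highest priority task = 3

3


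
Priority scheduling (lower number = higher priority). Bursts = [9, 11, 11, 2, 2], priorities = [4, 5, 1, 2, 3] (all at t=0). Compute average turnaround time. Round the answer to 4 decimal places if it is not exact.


Sort by priority (ascending = highest first):
Order: [(1, 11), (2, 2), (3, 2), (4, 9), (5, 11)]
Completion times:
  Priority 1, burst=11, C=11
  Priority 2, burst=2, C=13
  Priority 3, burst=2, C=15
  Priority 4, burst=9, C=24
  Priority 5, burst=11, C=35
Average turnaround = 98/5 = 19.6

19.6


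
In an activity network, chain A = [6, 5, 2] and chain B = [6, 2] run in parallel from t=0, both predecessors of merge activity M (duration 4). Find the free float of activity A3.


ES(A3) = sum of predecessors on chain A = 11
EF(A3) = ES + duration = 11 + 2 = 13
Successor of A3 is M. ES(M) = max(sum(A), sum(B)) = max(13, 8) = 13
Free float = ES(successor) - EF(current) = 13 - 13 = 0

0


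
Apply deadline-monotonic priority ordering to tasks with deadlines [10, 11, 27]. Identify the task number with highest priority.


Sort tasks by relative deadline (ascending):
  Task 1: deadline = 10
  Task 2: deadline = 11
  Task 3: deadline = 27
Priority order (highest first): [1, 2, 3]
Highest priority task = 1

1


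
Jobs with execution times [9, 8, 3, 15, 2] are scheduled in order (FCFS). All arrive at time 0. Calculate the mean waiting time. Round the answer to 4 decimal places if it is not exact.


FCFS order (as given): [9, 8, 3, 15, 2]
Waiting times:
  Job 1: wait = 0
  Job 2: wait = 9
  Job 3: wait = 17
  Job 4: wait = 20
  Job 5: wait = 35
Sum of waiting times = 81
Average waiting time = 81/5 = 16.2

16.2


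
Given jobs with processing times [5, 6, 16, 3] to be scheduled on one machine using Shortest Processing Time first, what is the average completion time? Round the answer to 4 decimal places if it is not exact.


Sort jobs by processing time (SPT order): [3, 5, 6, 16]
Compute completion times sequentially:
  Job 1: processing = 3, completes at 3
  Job 2: processing = 5, completes at 8
  Job 3: processing = 6, completes at 14
  Job 4: processing = 16, completes at 30
Sum of completion times = 55
Average completion time = 55/4 = 13.75

13.75


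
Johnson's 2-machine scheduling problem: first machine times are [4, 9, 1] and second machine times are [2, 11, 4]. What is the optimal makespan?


Apply Johnson's rule:
  Group 1 (a <= b): [(3, 1, 4), (2, 9, 11)]
  Group 2 (a > b): [(1, 4, 2)]
Optimal job order: [3, 2, 1]
Schedule:
  Job 3: M1 done at 1, M2 done at 5
  Job 2: M1 done at 10, M2 done at 21
  Job 1: M1 done at 14, M2 done at 23
Makespan = 23

23


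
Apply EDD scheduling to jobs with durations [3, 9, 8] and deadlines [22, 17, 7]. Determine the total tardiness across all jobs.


Sort by due date (EDD order): [(8, 7), (9, 17), (3, 22)]
Compute completion times and tardiness:
  Job 1: p=8, d=7, C=8, tardiness=max(0,8-7)=1
  Job 2: p=9, d=17, C=17, tardiness=max(0,17-17)=0
  Job 3: p=3, d=22, C=20, tardiness=max(0,20-22)=0
Total tardiness = 1

1


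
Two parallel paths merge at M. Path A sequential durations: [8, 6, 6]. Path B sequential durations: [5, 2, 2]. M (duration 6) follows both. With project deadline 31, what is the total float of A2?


Forward pass: ES(A2) = sum of predecessors on chain A = 8
EF = ES + duration = 8 + 6 = 14
Backward pass: LF(M) = deadline = 31; LS(M) = 31 - 6 = 25
LF(A2) = LS(M) - sum(successors on chain A) = 25 - 6 = 19
LS = LF - duration = 19 - 6 = 13
Total float = LS - ES = 13 - 8 = 5

5


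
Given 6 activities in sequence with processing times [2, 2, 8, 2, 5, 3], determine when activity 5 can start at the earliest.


Activity 5 starts after activities 1 through 4 complete.
Predecessor durations: [2, 2, 8, 2]
ES = 2 + 2 + 8 + 2 = 14

14


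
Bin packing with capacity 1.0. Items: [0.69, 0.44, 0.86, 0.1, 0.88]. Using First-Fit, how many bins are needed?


Place items sequentially using First-Fit:
  Item 0.69 -> new Bin 1
  Item 0.44 -> new Bin 2
  Item 0.86 -> new Bin 3
  Item 0.1 -> Bin 1 (now 0.79)
  Item 0.88 -> new Bin 4
Total bins used = 4

4


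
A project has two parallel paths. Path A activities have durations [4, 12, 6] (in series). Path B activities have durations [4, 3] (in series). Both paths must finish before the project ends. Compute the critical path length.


Path A total = 4 + 12 + 6 = 22
Path B total = 4 + 3 = 7
Critical path = longest path = max(22, 7) = 22

22


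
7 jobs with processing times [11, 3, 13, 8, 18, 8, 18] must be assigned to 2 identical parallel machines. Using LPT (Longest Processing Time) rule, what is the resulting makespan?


Sort jobs in decreasing order (LPT): [18, 18, 13, 11, 8, 8, 3]
Assign each job to the least loaded machine:
  Machine 1: jobs [18, 13, 8], load = 39
  Machine 2: jobs [18, 11, 8, 3], load = 40
Makespan = max load = 40

40


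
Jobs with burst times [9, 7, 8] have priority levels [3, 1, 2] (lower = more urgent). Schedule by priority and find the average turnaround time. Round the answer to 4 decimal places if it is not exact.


Sort by priority (ascending = highest first):
Order: [(1, 7), (2, 8), (3, 9)]
Completion times:
  Priority 1, burst=7, C=7
  Priority 2, burst=8, C=15
  Priority 3, burst=9, C=24
Average turnaround = 46/3 = 15.3333

15.3333


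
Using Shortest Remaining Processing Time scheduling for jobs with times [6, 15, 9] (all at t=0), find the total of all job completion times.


Since all jobs arrive at t=0, SRPT equals SPT ordering.
SPT order: [6, 9, 15]
Completion times:
  Job 1: p=6, C=6
  Job 2: p=9, C=15
  Job 3: p=15, C=30
Total completion time = 6 + 15 + 30 = 51

51


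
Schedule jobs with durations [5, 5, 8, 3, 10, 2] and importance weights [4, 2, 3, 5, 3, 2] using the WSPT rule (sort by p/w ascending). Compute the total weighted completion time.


Compute p/w ratios and sort ascending (WSPT): [(3, 5), (2, 2), (5, 4), (5, 2), (8, 3), (10, 3)]
Compute weighted completion times:
  Job (p=3,w=5): C=3, w*C=5*3=15
  Job (p=2,w=2): C=5, w*C=2*5=10
  Job (p=5,w=4): C=10, w*C=4*10=40
  Job (p=5,w=2): C=15, w*C=2*15=30
  Job (p=8,w=3): C=23, w*C=3*23=69
  Job (p=10,w=3): C=33, w*C=3*33=99
Total weighted completion time = 263

263


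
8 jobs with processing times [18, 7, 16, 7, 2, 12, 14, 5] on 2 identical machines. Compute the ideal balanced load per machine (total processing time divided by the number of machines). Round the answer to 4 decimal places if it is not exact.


Total processing time = 18 + 7 + 16 + 7 + 2 + 12 + 14 + 5 = 81
Number of machines = 2
Ideal balanced load = 81 / 2 = 40.5

40.5


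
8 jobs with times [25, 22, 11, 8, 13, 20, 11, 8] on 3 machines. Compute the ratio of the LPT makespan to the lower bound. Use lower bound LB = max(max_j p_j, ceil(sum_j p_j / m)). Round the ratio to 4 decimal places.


LPT order: [25, 22, 20, 13, 11, 11, 8, 8]
Machine loads after assignment: [36, 41, 41]
LPT makespan = 41
Lower bound = max(max_job, ceil(total/3)) = max(25, 40) = 40
Ratio = 41 / 40 = 1.025

1.025


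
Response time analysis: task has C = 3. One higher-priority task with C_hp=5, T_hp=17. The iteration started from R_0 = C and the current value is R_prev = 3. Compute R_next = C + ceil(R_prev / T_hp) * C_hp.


R_next = C + ceil(R_prev / T_hp) * C_hp
ceil(3 / 17) = ceil(0.1765) = 1
Interference = 1 * 5 = 5
R_next = 3 + 5 = 8

8


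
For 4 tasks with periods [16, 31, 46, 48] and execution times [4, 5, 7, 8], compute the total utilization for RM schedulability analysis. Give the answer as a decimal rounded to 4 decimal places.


Compute individual utilizations (exact fractions):
  Task 1: C/T = 4/16 = 1/4 (approx. 0.25)
  Task 2: C/T = 5/31 (approx. 0.1613)
  Task 3: C/T = 7/46 (approx. 0.1522)
  Task 4: C/T = 8/48 = 1/6 (approx. 0.1667)
Total utilization U = 1/4 + 5/31 + 7/46 + 1/6 = 6247/8556
Rounded to 4 decimal places: U = 0.7301
RM (Liu & Layland) bound for 4 tasks = 0.756828; compare with U = 6247/8556 (approx. 0.730131)
U <= bound, so schedulable by RM sufficient condition.

0.7301


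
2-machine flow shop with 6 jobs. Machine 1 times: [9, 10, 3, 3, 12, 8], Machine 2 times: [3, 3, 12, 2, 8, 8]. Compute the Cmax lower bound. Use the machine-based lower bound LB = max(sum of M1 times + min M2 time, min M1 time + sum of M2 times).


LB1 = sum(M1 times) + min(M2 times) = 45 + 2 = 47
LB2 = min(M1 times) + sum(M2 times) = 3 + 36 = 39
Lower bound = max(LB1, LB2) = max(47, 39) = 47

47


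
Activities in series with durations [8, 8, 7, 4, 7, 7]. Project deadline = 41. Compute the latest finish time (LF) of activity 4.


LF(activity 4) = deadline - sum of successor durations
Successors: activities 5 through 6 with durations [7, 7]
Sum of successor durations = 14
LF = 41 - 14 = 27

27


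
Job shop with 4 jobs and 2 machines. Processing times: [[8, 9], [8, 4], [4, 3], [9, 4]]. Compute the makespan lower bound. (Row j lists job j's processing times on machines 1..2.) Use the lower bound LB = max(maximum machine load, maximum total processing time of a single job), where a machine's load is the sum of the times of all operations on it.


Machine loads:
  Machine 1: 8 + 8 + 4 + 9 = 29
  Machine 2: 9 + 4 + 3 + 4 = 20
Max machine load = 29
Job totals:
  Job 1: 17
  Job 2: 12
  Job 3: 7
  Job 4: 13
Max job total = 17
Lower bound = max(29, 17) = 29

29


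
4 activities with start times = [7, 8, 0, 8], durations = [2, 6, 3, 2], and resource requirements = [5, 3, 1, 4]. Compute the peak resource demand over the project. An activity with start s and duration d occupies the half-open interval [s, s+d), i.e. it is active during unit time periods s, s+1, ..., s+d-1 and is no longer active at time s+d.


Each activity i is active on [start_i, start_i + duration_i).
Compute total resource usage per time slot:
  t=0: active resources = [1], total = 1
  t=1: active resources = [1], total = 1
  t=2: active resources = [1], total = 1
  t=3: active resources = [], total = 0
  t=4: active resources = [], total = 0
  t=5: active resources = [], total = 0
  t=6: active resources = [], total = 0
  t=7: active resources = [5], total = 5
  t=8: active resources = [5, 3, 4], total = 12
  t=9: active resources = [3, 4], total = 7
  t=10: active resources = [3], total = 3
  t=11: active resources = [3], total = 3
  t=12: active resources = [3], total = 3
  t=13: active resources = [3], total = 3
Peak resource demand = 12

12


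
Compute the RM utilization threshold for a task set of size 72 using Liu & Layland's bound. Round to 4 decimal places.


Compute 2^(1/72) = 1.0096735332
Subtract 1: 1.0096735332 - 1 = 0.0096735332
Multiply by n: 72 * 0.0096735332 = 0.6964943904
Round to 4 dp: 0.6965

0.6965


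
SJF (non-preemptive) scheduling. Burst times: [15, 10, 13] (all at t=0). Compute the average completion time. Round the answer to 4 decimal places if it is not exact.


SJF order (ascending): [10, 13, 15]
Completion times:
  Job 1: burst=10, C=10
  Job 2: burst=13, C=23
  Job 3: burst=15, C=38
Average completion = 71/3 = 23.6667

23.6667


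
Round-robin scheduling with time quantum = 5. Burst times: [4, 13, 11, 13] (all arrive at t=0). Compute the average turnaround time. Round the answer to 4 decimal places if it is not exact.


Time quantum = 5
Execution trace:
  J1 runs 4 units, time = 4
  J2 runs 5 units, time = 9
  J3 runs 5 units, time = 14
  J4 runs 5 units, time = 19
  J2 runs 5 units, time = 24
  J3 runs 5 units, time = 29
  J4 runs 5 units, time = 34
  J2 runs 3 units, time = 37
  J3 runs 1 units, time = 38
  J4 runs 3 units, time = 41
Finish times: [4, 37, 38, 41]
Average turnaround = 120/4 = 30.0

30.0


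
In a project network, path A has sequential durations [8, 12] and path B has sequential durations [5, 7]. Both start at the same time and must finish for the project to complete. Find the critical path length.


Path A total = 8 + 12 = 20
Path B total = 5 + 7 = 12
Critical path = longest path = max(20, 12) = 20

20


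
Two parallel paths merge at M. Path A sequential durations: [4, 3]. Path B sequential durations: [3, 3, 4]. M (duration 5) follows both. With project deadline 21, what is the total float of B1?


Forward pass: ES(B1) = sum of predecessors on chain B = 0
EF = ES + duration = 0 + 3 = 3
Backward pass: LF(M) = deadline = 21; LS(M) = 21 - 5 = 16
LF(B1) = LS(M) - sum(successors on chain B) = 16 - 7 = 9
LS = LF - duration = 9 - 3 = 6
Total float = LS - ES = 6 - 0 = 6

6


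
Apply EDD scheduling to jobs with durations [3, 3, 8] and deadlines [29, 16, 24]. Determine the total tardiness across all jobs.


Sort by due date (EDD order): [(3, 16), (8, 24), (3, 29)]
Compute completion times and tardiness:
  Job 1: p=3, d=16, C=3, tardiness=max(0,3-16)=0
  Job 2: p=8, d=24, C=11, tardiness=max(0,11-24)=0
  Job 3: p=3, d=29, C=14, tardiness=max(0,14-29)=0
Total tardiness = 0

0


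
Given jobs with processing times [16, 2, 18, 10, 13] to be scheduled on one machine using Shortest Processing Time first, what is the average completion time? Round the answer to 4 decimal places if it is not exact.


Sort jobs by processing time (SPT order): [2, 10, 13, 16, 18]
Compute completion times sequentially:
  Job 1: processing = 2, completes at 2
  Job 2: processing = 10, completes at 12
  Job 3: processing = 13, completes at 25
  Job 4: processing = 16, completes at 41
  Job 5: processing = 18, completes at 59
Sum of completion times = 139
Average completion time = 139/5 = 27.8

27.8


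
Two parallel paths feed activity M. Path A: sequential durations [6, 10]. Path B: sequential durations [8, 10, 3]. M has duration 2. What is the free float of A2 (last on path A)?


ES(A2) = sum of predecessors on chain A = 6
EF(A2) = ES + duration = 6 + 10 = 16
Successor of A2 is M. ES(M) = max(sum(A), sum(B)) = max(16, 21) = 21
Free float = ES(successor) - EF(current) = 21 - 16 = 5

5


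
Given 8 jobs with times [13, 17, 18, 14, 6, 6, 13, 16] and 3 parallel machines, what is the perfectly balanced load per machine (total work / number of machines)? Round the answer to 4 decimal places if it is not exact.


Total processing time = 13 + 17 + 18 + 14 + 6 + 6 + 13 + 16 = 103
Number of machines = 3
Ideal balanced load = 103 / 3 = 34.3333

34.3333


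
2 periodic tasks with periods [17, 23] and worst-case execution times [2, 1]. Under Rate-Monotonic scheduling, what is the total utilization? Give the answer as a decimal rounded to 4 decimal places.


Compute individual utilizations (exact fractions):
  Task 1: C/T = 2/17 (approx. 0.1176)
  Task 2: C/T = 1/23 (approx. 0.0435)
Total utilization U = 2/17 + 1/23 = 63/391
Rounded to 4 decimal places: U = 0.1611
RM (Liu & Layland) bound for 2 tasks = 0.828427; compare with U = 63/391 (approx. 0.161125)
U <= bound, so schedulable by RM sufficient condition.

0.1611


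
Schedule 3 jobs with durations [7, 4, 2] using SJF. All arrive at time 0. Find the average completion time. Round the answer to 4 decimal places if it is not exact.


SJF order (ascending): [2, 4, 7]
Completion times:
  Job 1: burst=2, C=2
  Job 2: burst=4, C=6
  Job 3: burst=7, C=13
Average completion = 21/3 = 7.0

7.0


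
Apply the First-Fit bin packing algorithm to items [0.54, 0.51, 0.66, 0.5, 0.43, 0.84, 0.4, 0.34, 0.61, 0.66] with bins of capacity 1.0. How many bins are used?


Place items sequentially using First-Fit:
  Item 0.54 -> new Bin 1
  Item 0.51 -> new Bin 2
  Item 0.66 -> new Bin 3
  Item 0.5 -> new Bin 4
  Item 0.43 -> Bin 1 (now 0.97)
  Item 0.84 -> new Bin 5
  Item 0.4 -> Bin 2 (now 0.91)
  Item 0.34 -> Bin 3 (now 1.0)
  Item 0.61 -> new Bin 6
  Item 0.66 -> new Bin 7
Total bins used = 7

7


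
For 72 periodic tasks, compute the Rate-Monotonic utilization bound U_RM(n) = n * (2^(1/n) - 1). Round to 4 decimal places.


Compute 2^(1/72) = 1.0096735332
Subtract 1: 1.0096735332 - 1 = 0.0096735332
Multiply by n: 72 * 0.0096735332 = 0.6964943904
Round to 4 dp: 0.6965

0.6965


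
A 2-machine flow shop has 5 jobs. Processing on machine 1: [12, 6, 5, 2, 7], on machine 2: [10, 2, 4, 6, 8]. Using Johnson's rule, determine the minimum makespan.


Apply Johnson's rule:
  Group 1 (a <= b): [(4, 2, 6), (5, 7, 8)]
  Group 2 (a > b): [(1, 12, 10), (3, 5, 4), (2, 6, 2)]
Optimal job order: [4, 5, 1, 3, 2]
Schedule:
  Job 4: M1 done at 2, M2 done at 8
  Job 5: M1 done at 9, M2 done at 17
  Job 1: M1 done at 21, M2 done at 31
  Job 3: M1 done at 26, M2 done at 35
  Job 2: M1 done at 32, M2 done at 37
Makespan = 37

37


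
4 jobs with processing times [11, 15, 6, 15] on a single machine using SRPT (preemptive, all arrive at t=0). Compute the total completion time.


Since all jobs arrive at t=0, SRPT equals SPT ordering.
SPT order: [6, 11, 15, 15]
Completion times:
  Job 1: p=6, C=6
  Job 2: p=11, C=17
  Job 3: p=15, C=32
  Job 4: p=15, C=47
Total completion time = 6 + 17 + 32 + 47 = 102

102


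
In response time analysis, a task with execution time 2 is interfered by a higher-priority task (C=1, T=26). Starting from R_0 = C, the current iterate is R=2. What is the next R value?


R_next = C + ceil(R_prev / T_hp) * C_hp
ceil(2 / 26) = ceil(0.0769) = 1
Interference = 1 * 1 = 1
R_next = 2 + 1 = 3

3


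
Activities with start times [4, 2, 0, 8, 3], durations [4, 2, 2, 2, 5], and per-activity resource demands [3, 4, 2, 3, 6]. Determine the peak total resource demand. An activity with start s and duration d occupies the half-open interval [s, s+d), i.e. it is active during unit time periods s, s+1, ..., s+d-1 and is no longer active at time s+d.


Each activity i is active on [start_i, start_i + duration_i).
Compute total resource usage per time slot:
  t=0: active resources = [2], total = 2
  t=1: active resources = [2], total = 2
  t=2: active resources = [4], total = 4
  t=3: active resources = [4, 6], total = 10
  t=4: active resources = [3, 6], total = 9
  t=5: active resources = [3, 6], total = 9
  t=6: active resources = [3, 6], total = 9
  t=7: active resources = [3, 6], total = 9
  t=8: active resources = [3], total = 3
  t=9: active resources = [3], total = 3
Peak resource demand = 10

10


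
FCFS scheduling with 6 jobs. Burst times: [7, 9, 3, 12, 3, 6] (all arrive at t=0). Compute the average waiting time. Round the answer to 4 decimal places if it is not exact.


FCFS order (as given): [7, 9, 3, 12, 3, 6]
Waiting times:
  Job 1: wait = 0
  Job 2: wait = 7
  Job 3: wait = 16
  Job 4: wait = 19
  Job 5: wait = 31
  Job 6: wait = 34
Sum of waiting times = 107
Average waiting time = 107/6 = 17.8333

17.8333


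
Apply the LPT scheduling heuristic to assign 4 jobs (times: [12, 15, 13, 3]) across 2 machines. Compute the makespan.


Sort jobs in decreasing order (LPT): [15, 13, 12, 3]
Assign each job to the least loaded machine:
  Machine 1: jobs [15, 3], load = 18
  Machine 2: jobs [13, 12], load = 25
Makespan = max load = 25

25


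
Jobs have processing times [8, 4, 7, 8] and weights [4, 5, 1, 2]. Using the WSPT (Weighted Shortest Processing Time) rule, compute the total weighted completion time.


Compute p/w ratios and sort ascending (WSPT): [(4, 5), (8, 4), (8, 2), (7, 1)]
Compute weighted completion times:
  Job (p=4,w=5): C=4, w*C=5*4=20
  Job (p=8,w=4): C=12, w*C=4*12=48
  Job (p=8,w=2): C=20, w*C=2*20=40
  Job (p=7,w=1): C=27, w*C=1*27=27
Total weighted completion time = 135

135


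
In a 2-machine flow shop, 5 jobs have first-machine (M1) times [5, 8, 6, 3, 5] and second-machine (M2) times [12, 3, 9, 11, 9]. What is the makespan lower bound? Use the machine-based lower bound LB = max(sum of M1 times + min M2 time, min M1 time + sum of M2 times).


LB1 = sum(M1 times) + min(M2 times) = 27 + 3 = 30
LB2 = min(M1 times) + sum(M2 times) = 3 + 44 = 47
Lower bound = max(LB1, LB2) = max(30, 47) = 47

47


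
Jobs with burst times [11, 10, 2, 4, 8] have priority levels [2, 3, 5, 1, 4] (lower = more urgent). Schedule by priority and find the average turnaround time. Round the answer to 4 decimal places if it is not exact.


Sort by priority (ascending = highest first):
Order: [(1, 4), (2, 11), (3, 10), (4, 8), (5, 2)]
Completion times:
  Priority 1, burst=4, C=4
  Priority 2, burst=11, C=15
  Priority 3, burst=10, C=25
  Priority 4, burst=8, C=33
  Priority 5, burst=2, C=35
Average turnaround = 112/5 = 22.4

22.4


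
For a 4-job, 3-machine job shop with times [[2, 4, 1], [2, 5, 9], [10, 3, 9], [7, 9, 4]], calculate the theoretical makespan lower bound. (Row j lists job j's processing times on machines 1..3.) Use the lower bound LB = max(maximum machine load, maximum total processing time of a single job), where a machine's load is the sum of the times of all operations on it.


Machine loads:
  Machine 1: 2 + 2 + 10 + 7 = 21
  Machine 2: 4 + 5 + 3 + 9 = 21
  Machine 3: 1 + 9 + 9 + 4 = 23
Max machine load = 23
Job totals:
  Job 1: 7
  Job 2: 16
  Job 3: 22
  Job 4: 20
Max job total = 22
Lower bound = max(23, 22) = 23

23


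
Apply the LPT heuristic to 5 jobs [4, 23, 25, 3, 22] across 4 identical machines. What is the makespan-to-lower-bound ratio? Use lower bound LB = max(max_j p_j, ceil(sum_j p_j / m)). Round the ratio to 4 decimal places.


LPT order: [25, 23, 22, 4, 3]
Machine loads after assignment: [25, 23, 22, 7]
LPT makespan = 25
Lower bound = max(max_job, ceil(total/4)) = max(25, 20) = 25
Ratio = 25 / 25 = 1.0

1.0


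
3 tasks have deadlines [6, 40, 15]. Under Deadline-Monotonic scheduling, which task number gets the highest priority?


Sort tasks by relative deadline (ascending):
  Task 1: deadline = 6
  Task 3: deadline = 15
  Task 2: deadline = 40
Priority order (highest first): [1, 3, 2]
Highest priority task = 1

1


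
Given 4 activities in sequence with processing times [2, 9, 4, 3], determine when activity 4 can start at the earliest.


Activity 4 starts after activities 1 through 3 complete.
Predecessor durations: [2, 9, 4]
ES = 2 + 9 + 4 = 15

15


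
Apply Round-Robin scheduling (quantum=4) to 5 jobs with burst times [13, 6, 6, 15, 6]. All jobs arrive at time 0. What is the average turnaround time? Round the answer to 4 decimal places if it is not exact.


Time quantum = 4
Execution trace:
  J1 runs 4 units, time = 4
  J2 runs 4 units, time = 8
  J3 runs 4 units, time = 12
  J4 runs 4 units, time = 16
  J5 runs 4 units, time = 20
  J1 runs 4 units, time = 24
  J2 runs 2 units, time = 26
  J3 runs 2 units, time = 28
  J4 runs 4 units, time = 32
  J5 runs 2 units, time = 34
  J1 runs 4 units, time = 38
  J4 runs 4 units, time = 42
  J1 runs 1 units, time = 43
  J4 runs 3 units, time = 46
Finish times: [43, 26, 28, 46, 34]
Average turnaround = 177/5 = 35.4

35.4


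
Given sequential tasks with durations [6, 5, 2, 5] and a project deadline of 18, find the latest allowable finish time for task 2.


LF(activity 2) = deadline - sum of successor durations
Successors: activities 3 through 4 with durations [2, 5]
Sum of successor durations = 7
LF = 18 - 7 = 11

11


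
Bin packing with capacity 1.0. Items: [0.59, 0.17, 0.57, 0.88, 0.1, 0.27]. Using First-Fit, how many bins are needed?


Place items sequentially using First-Fit:
  Item 0.59 -> new Bin 1
  Item 0.17 -> Bin 1 (now 0.76)
  Item 0.57 -> new Bin 2
  Item 0.88 -> new Bin 3
  Item 0.1 -> Bin 1 (now 0.86)
  Item 0.27 -> Bin 2 (now 0.84)
Total bins used = 3

3


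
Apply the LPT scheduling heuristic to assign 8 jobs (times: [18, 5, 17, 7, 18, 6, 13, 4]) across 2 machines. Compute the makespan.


Sort jobs in decreasing order (LPT): [18, 18, 17, 13, 7, 6, 5, 4]
Assign each job to the least loaded machine:
  Machine 1: jobs [18, 17, 6, 4], load = 45
  Machine 2: jobs [18, 13, 7, 5], load = 43
Makespan = max load = 45

45


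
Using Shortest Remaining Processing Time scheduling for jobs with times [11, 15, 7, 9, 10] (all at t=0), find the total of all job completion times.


Since all jobs arrive at t=0, SRPT equals SPT ordering.
SPT order: [7, 9, 10, 11, 15]
Completion times:
  Job 1: p=7, C=7
  Job 2: p=9, C=16
  Job 3: p=10, C=26
  Job 4: p=11, C=37
  Job 5: p=15, C=52
Total completion time = 7 + 16 + 26 + 37 + 52 = 138

138


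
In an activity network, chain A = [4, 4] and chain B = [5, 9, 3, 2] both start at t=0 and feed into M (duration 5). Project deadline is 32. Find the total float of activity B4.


Forward pass: ES(B4) = sum of predecessors on chain B = 17
EF = ES + duration = 17 + 2 = 19
Backward pass: LF(M) = deadline = 32; LS(M) = 32 - 5 = 27
LF(B4) = LS(M) - sum(successors on chain B) = 27 - 0 = 27
LS = LF - duration = 27 - 2 = 25
Total float = LS - ES = 25 - 17 = 8

8


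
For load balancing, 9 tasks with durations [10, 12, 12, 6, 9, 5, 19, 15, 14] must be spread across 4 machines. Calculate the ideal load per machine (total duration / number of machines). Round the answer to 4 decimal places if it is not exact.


Total processing time = 10 + 12 + 12 + 6 + 9 + 5 + 19 + 15 + 14 = 102
Number of machines = 4
Ideal balanced load = 102 / 4 = 25.5

25.5


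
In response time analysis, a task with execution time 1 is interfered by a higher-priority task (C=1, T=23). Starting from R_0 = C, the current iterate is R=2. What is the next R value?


R_next = C + ceil(R_prev / T_hp) * C_hp
ceil(2 / 23) = ceil(0.087) = 1
Interference = 1 * 1 = 1
R_next = 1 + 1 = 2
R_next = R_prev, so the iteration has converged (response time = 2).

2


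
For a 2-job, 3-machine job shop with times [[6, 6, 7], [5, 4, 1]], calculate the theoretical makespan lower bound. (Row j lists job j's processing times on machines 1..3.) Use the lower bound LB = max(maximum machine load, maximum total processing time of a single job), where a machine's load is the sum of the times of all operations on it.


Machine loads:
  Machine 1: 6 + 5 = 11
  Machine 2: 6 + 4 = 10
  Machine 3: 7 + 1 = 8
Max machine load = 11
Job totals:
  Job 1: 19
  Job 2: 10
Max job total = 19
Lower bound = max(11, 19) = 19

19


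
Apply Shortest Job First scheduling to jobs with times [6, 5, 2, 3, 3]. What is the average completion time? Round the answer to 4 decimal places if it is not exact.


SJF order (ascending): [2, 3, 3, 5, 6]
Completion times:
  Job 1: burst=2, C=2
  Job 2: burst=3, C=5
  Job 3: burst=3, C=8
  Job 4: burst=5, C=13
  Job 5: burst=6, C=19
Average completion = 47/5 = 9.4

9.4


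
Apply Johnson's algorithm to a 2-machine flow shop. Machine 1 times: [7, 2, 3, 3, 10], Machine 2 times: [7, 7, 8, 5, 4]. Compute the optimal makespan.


Apply Johnson's rule:
  Group 1 (a <= b): [(2, 2, 7), (3, 3, 8), (4, 3, 5), (1, 7, 7)]
  Group 2 (a > b): [(5, 10, 4)]
Optimal job order: [2, 3, 4, 1, 5]
Schedule:
  Job 2: M1 done at 2, M2 done at 9
  Job 3: M1 done at 5, M2 done at 17
  Job 4: M1 done at 8, M2 done at 22
  Job 1: M1 done at 15, M2 done at 29
  Job 5: M1 done at 25, M2 done at 33
Makespan = 33

33


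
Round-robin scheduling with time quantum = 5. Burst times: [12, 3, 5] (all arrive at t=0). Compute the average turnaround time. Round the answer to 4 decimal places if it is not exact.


Time quantum = 5
Execution trace:
  J1 runs 5 units, time = 5
  J2 runs 3 units, time = 8
  J3 runs 5 units, time = 13
  J1 runs 5 units, time = 18
  J1 runs 2 units, time = 20
Finish times: [20, 8, 13]
Average turnaround = 41/3 = 13.6667

13.6667


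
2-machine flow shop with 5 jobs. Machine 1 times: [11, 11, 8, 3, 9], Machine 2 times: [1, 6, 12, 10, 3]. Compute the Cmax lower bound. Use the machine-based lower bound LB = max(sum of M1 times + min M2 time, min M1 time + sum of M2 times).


LB1 = sum(M1 times) + min(M2 times) = 42 + 1 = 43
LB2 = min(M1 times) + sum(M2 times) = 3 + 32 = 35
Lower bound = max(LB1, LB2) = max(43, 35) = 43

43


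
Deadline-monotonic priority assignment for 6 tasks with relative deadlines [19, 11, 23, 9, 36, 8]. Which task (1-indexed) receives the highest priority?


Sort tasks by relative deadline (ascending):
  Task 6: deadline = 8
  Task 4: deadline = 9
  Task 2: deadline = 11
  Task 1: deadline = 19
  Task 3: deadline = 23
  Task 5: deadline = 36
Priority order (highest first): [6, 4, 2, 1, 3, 5]
Highest priority task = 6

6


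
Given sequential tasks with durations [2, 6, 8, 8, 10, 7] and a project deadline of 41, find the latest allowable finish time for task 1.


LF(activity 1) = deadline - sum of successor durations
Successors: activities 2 through 6 with durations [6, 8, 8, 10, 7]
Sum of successor durations = 39
LF = 41 - 39 = 2

2


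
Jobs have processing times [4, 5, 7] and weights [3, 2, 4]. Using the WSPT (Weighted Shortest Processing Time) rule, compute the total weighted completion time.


Compute p/w ratios and sort ascending (WSPT): [(4, 3), (7, 4), (5, 2)]
Compute weighted completion times:
  Job (p=4,w=3): C=4, w*C=3*4=12
  Job (p=7,w=4): C=11, w*C=4*11=44
  Job (p=5,w=2): C=16, w*C=2*16=32
Total weighted completion time = 88

88


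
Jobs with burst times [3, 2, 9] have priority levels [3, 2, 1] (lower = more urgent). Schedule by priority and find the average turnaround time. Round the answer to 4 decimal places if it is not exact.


Sort by priority (ascending = highest first):
Order: [(1, 9), (2, 2), (3, 3)]
Completion times:
  Priority 1, burst=9, C=9
  Priority 2, burst=2, C=11
  Priority 3, burst=3, C=14
Average turnaround = 34/3 = 11.3333

11.3333


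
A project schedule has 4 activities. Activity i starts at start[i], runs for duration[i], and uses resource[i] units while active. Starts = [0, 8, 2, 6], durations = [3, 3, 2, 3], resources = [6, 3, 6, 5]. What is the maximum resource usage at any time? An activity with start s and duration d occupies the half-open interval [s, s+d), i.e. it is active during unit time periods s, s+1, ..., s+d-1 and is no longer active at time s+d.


Each activity i is active on [start_i, start_i + duration_i).
Compute total resource usage per time slot:
  t=0: active resources = [6], total = 6
  t=1: active resources = [6], total = 6
  t=2: active resources = [6, 6], total = 12
  t=3: active resources = [6], total = 6
  t=4: active resources = [], total = 0
  t=5: active resources = [], total = 0
  t=6: active resources = [5], total = 5
  t=7: active resources = [5], total = 5
  t=8: active resources = [3, 5], total = 8
  t=9: active resources = [3], total = 3
  t=10: active resources = [3], total = 3
Peak resource demand = 12

12


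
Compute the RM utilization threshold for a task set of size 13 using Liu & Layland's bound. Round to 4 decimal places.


Compute 2^(1/13) = 1.0547660765
Subtract 1: 1.0547660765 - 1 = 0.0547660765
Multiply by n: 13 * 0.0547660765 = 0.7119589945
Round to 4 dp: 0.7120

0.7120


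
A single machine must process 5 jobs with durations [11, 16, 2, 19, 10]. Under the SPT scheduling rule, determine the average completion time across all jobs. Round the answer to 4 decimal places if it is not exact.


Sort jobs by processing time (SPT order): [2, 10, 11, 16, 19]
Compute completion times sequentially:
  Job 1: processing = 2, completes at 2
  Job 2: processing = 10, completes at 12
  Job 3: processing = 11, completes at 23
  Job 4: processing = 16, completes at 39
  Job 5: processing = 19, completes at 58
Sum of completion times = 134
Average completion time = 134/5 = 26.8

26.8


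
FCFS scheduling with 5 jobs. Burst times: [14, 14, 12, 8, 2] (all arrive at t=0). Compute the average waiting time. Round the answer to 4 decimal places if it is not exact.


FCFS order (as given): [14, 14, 12, 8, 2]
Waiting times:
  Job 1: wait = 0
  Job 2: wait = 14
  Job 3: wait = 28
  Job 4: wait = 40
  Job 5: wait = 48
Sum of waiting times = 130
Average waiting time = 130/5 = 26.0

26.0


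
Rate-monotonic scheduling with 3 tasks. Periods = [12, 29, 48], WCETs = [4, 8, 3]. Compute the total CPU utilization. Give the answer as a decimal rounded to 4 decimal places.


Compute individual utilizations (exact fractions):
  Task 1: C/T = 4/12 = 1/3 (approx. 0.3333)
  Task 2: C/T = 8/29 (approx. 0.2759)
  Task 3: C/T = 3/48 = 1/16 (approx. 0.0625)
Total utilization U = 1/3 + 8/29 + 1/16 = 935/1392
Rounded to 4 decimal places: U = 0.6717
RM (Liu & Layland) bound for 3 tasks = 0.779763; compare with U = 935/1392 (approx. 0.671695)
U <= bound, so schedulable by RM sufficient condition.

0.6717


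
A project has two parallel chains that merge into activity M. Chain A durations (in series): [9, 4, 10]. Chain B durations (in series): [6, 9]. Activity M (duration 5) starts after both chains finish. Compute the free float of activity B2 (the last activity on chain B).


ES(B2) = sum of predecessors on chain B = 6
EF(B2) = ES + duration = 6 + 9 = 15
Successor of B2 is M. ES(M) = max(sum(A), sum(B)) = max(23, 15) = 23
Free float = ES(successor) - EF(current) = 23 - 15 = 8

8


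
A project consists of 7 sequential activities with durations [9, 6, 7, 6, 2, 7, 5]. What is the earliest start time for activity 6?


Activity 6 starts after activities 1 through 5 complete.
Predecessor durations: [9, 6, 7, 6, 2]
ES = 9 + 6 + 7 + 6 + 2 = 30

30


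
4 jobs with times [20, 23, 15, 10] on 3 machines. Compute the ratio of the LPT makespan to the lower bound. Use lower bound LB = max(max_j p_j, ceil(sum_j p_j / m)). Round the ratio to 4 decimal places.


LPT order: [23, 20, 15, 10]
Machine loads after assignment: [23, 20, 25]
LPT makespan = 25
Lower bound = max(max_job, ceil(total/3)) = max(23, 23) = 23
Ratio = 25 / 23 = 1.087

1.087


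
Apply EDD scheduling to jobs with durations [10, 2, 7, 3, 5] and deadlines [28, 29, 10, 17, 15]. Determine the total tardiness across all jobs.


Sort by due date (EDD order): [(7, 10), (5, 15), (3, 17), (10, 28), (2, 29)]
Compute completion times and tardiness:
  Job 1: p=7, d=10, C=7, tardiness=max(0,7-10)=0
  Job 2: p=5, d=15, C=12, tardiness=max(0,12-15)=0
  Job 3: p=3, d=17, C=15, tardiness=max(0,15-17)=0
  Job 4: p=10, d=28, C=25, tardiness=max(0,25-28)=0
  Job 5: p=2, d=29, C=27, tardiness=max(0,27-29)=0
Total tardiness = 0

0


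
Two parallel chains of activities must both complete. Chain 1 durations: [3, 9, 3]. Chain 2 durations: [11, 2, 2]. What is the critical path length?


Path A total = 3 + 9 + 3 = 15
Path B total = 11 + 2 + 2 = 15
Critical path = longest path = max(15, 15) = 15

15


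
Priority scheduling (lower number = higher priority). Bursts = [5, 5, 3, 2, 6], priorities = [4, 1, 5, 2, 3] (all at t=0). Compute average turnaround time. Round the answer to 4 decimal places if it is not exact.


Sort by priority (ascending = highest first):
Order: [(1, 5), (2, 2), (3, 6), (4, 5), (5, 3)]
Completion times:
  Priority 1, burst=5, C=5
  Priority 2, burst=2, C=7
  Priority 3, burst=6, C=13
  Priority 4, burst=5, C=18
  Priority 5, burst=3, C=21
Average turnaround = 64/5 = 12.8

12.8


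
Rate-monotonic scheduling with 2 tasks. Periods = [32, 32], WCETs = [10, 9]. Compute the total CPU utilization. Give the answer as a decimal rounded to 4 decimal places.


Compute individual utilizations (exact fractions):
  Task 1: C/T = 10/32 = 5/16 (approx. 0.3125)
  Task 2: C/T = 9/32 (approx. 0.2813)
Total utilization U = 5/16 + 9/32 = 19/32
Rounded to 4 decimal places: U = 0.5938
RM (Liu & Layland) bound for 2 tasks = 0.828427; compare with U = 19/32 (approx. 0.593750)
U <= bound, so schedulable by RM sufficient condition.

0.5938


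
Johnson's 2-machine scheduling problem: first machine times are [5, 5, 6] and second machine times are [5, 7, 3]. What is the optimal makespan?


Apply Johnson's rule:
  Group 1 (a <= b): [(1, 5, 5), (2, 5, 7)]
  Group 2 (a > b): [(3, 6, 3)]
Optimal job order: [1, 2, 3]
Schedule:
  Job 1: M1 done at 5, M2 done at 10
  Job 2: M1 done at 10, M2 done at 17
  Job 3: M1 done at 16, M2 done at 20
Makespan = 20

20
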